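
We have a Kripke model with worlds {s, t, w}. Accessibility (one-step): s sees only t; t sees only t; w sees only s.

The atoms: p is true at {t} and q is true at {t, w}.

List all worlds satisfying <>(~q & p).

∅

s: successors {t}; ~q & p there: t:F. ✗
t: successors {t}; ~q & p there: t:F. ✗
w: successors {s}; ~q & p there: s:F. ✗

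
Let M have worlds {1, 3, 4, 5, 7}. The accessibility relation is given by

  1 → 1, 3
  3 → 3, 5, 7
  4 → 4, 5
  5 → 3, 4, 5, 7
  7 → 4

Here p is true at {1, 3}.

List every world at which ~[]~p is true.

{1, 3, 5}

1: []~p is F. ✓
3: []~p is F. ✓
4: []~p is T. ✗
5: []~p is F. ✓
7: []~p is T. ✗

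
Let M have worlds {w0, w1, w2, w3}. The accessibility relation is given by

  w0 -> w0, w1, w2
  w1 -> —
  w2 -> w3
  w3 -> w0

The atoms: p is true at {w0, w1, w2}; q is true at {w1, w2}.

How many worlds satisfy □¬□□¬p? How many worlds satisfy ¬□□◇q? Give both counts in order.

For □¬□□¬p:
w0: successors {w0, w1, w2}; ¬□□¬p there: w0:T, w1:F, w2:T. ✗
w1: no successors, so □¬□□¬p holds vacuously. ✓
w2: successors {w3}; ¬□□¬p there: w3:T. ✓
w3: successors {w0}; ¬□□¬p there: w0:T. ✓
— 3 worlds.
For ¬□□◇q:
w0: □□◇q is F. ✓
w1: □□◇q is T. ✗
w2: □□◇q is T. ✗
w3: □□◇q is F. ✓
— 2 worlds.

3 and 2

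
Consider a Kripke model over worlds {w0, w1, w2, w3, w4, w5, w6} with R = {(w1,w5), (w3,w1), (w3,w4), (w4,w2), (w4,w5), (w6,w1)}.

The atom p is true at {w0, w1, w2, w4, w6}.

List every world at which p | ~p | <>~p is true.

w0: p is T, ~p | <>~p is F. ✓
w1: p is T, ~p | <>~p is T. ✓
w2: p is T, ~p | <>~p is F. ✓
w3: p is F, ~p | <>~p is T. ✓
w4: p is T, ~p | <>~p is T. ✓
w5: p is F, ~p | <>~p is T. ✓
w6: p is T, ~p | <>~p is F. ✓

{w0, w1, w2, w3, w4, w5, w6}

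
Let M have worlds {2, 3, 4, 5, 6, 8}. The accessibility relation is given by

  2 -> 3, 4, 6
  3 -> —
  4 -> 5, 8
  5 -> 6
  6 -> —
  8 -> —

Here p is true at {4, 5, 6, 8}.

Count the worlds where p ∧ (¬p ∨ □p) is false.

2: p is F, ¬p ∨ □p is T. ✗
3: p is F, ¬p ∨ □p is T. ✗
4: p is T, ¬p ∨ □p is T. ✓
5: p is T, ¬p ∨ □p is T. ✓
6: p is T, ¬p ∨ □p is T. ✓
8: p is T, ¬p ∨ □p is T. ✓
Satisfying worlds: {4, 5, 6, 8}.
So p ∧ (¬p ∨ □p) fails at the other 2 worlds.

2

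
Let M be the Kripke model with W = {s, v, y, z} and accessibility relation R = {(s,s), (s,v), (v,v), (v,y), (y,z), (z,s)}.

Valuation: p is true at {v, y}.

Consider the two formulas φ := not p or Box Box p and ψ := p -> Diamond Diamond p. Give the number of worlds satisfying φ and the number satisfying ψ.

For not p or Box Box p:
s: not p is T, Box Box p is F. ✓
v: not p is F, Box Box p is F. ✗
y: not p is F, Box Box p is F. ✗
z: not p is T, Box Box p is F. ✓
— 2 worlds.
For p -> Diamond Diamond p:
s: p is F, Diamond Diamond p is T. ✓
v: p is T, Diamond Diamond p is T. ✓
y: p is T, Diamond Diamond p is F. ✗
z: p is F, Diamond Diamond p is T. ✓
— 3 worlds.

2 and 3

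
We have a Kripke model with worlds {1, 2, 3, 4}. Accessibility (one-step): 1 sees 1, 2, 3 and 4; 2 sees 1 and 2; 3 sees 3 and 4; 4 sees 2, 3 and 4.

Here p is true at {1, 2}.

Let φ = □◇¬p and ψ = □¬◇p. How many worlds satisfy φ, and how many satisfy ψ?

1 and 0

For □◇¬p:
1: successors {1, 2, 3, 4}; ◇¬p there: 1:T, 2:F, 3:T, 4:T. ✗
2: successors {1, 2}; ◇¬p there: 1:T, 2:F. ✗
3: successors {3, 4}; ◇¬p there: 3:T, 4:T. ✓
4: successors {2, 3, 4}; ◇¬p there: 2:F, 3:T, 4:T. ✗
— 1 world.
For □¬◇p:
1: successors {1, 2, 3, 4}; ¬◇p there: 1:F, 2:F, 3:T, 4:F. ✗
2: successors {1, 2}; ¬◇p there: 1:F, 2:F. ✗
3: successors {3, 4}; ¬◇p there: 3:T, 4:F. ✗
4: successors {2, 3, 4}; ¬◇p there: 2:F, 3:T, 4:F. ✗
— 0 worlds.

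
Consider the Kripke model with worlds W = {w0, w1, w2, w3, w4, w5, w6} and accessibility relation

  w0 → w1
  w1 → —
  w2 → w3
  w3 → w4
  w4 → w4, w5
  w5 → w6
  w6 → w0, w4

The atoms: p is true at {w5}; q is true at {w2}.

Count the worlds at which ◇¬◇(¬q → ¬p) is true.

w0: successors {w1}; ¬◇(¬q → ¬p) there: w1:T. ✓
w1: no successors, so ◇¬◇(¬q → ¬p) fails. ✗
w2: successors {w3}; ¬◇(¬q → ¬p) there: w3:F. ✗
w3: successors {w4}; ¬◇(¬q → ¬p) there: w4:F. ✗
w4: successors {w4, w5}; ¬◇(¬q → ¬p) there: w4:F, w5:F. ✗
w5: successors {w6}; ¬◇(¬q → ¬p) there: w6:F. ✗
w6: successors {w0, w4}; ¬◇(¬q → ¬p) there: w0:F, w4:F. ✗
Satisfying worlds: {w0}.

1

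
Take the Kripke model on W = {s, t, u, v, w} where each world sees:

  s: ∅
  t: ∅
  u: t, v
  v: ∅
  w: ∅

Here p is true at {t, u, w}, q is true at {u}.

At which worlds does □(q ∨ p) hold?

{s, t, v, w}

s: no successors, so □(q ∨ p) holds vacuously. ✓
t: no successors, so □(q ∨ p) holds vacuously. ✓
u: successors {t, v}; q ∨ p there: t:T, v:F. ✗
v: no successors, so □(q ∨ p) holds vacuously. ✓
w: no successors, so □(q ∨ p) holds vacuously. ✓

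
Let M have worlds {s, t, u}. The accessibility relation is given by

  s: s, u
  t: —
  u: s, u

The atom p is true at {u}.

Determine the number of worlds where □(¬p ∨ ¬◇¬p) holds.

1

s: successors {s, u}; ¬p ∨ ¬◇¬p there: s:T, u:F. ✗
t: no successors, so □(¬p ∨ ¬◇¬p) holds vacuously. ✓
u: successors {s, u}; ¬p ∨ ¬◇¬p there: s:T, u:F. ✗
Satisfying worlds: {t}.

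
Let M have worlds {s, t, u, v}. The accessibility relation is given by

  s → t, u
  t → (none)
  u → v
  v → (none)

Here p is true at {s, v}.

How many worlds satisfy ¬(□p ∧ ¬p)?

2

s: □p ∧ ¬p is F. ✓
t: □p ∧ ¬p is T. ✗
u: □p ∧ ¬p is T. ✗
v: □p ∧ ¬p is F. ✓
Satisfying worlds: {s, v}.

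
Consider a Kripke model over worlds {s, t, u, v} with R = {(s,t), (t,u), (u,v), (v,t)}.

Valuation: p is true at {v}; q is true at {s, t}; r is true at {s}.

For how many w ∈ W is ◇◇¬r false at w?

s: successors {t}; ◇¬r there: t:T. ✓
t: successors {u}; ◇¬r there: u:T. ✓
u: successors {v}; ◇¬r there: v:T. ✓
v: successors {t}; ◇¬r there: t:T. ✓
Satisfying worlds: {s, t, u, v}.
So ◇◇¬r fails at the other 0 worlds.

0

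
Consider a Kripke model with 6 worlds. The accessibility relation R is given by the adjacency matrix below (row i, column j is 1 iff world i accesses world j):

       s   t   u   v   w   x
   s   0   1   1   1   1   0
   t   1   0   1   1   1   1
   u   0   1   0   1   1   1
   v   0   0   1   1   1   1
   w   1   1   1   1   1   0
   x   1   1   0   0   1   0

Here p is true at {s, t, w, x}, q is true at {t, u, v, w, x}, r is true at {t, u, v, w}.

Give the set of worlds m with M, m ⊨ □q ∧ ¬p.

s: □q is T, ¬p is F. ✗
t: □q is F, ¬p is F. ✗
u: □q is T, ¬p is T. ✓
v: □q is T, ¬p is T. ✓
w: □q is F, ¬p is F. ✗
x: □q is F, ¬p is F. ✗

{u, v}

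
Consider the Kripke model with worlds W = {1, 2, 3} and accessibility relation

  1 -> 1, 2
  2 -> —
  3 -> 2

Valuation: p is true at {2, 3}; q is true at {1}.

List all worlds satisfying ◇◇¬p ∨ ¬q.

{1, 2, 3}

1: ◇◇¬p is T, ¬q is F. ✓
2: ◇◇¬p is F, ¬q is T. ✓
3: ◇◇¬p is F, ¬q is T. ✓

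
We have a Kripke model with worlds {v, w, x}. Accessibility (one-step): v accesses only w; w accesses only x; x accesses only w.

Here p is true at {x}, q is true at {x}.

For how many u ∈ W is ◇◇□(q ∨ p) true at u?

1

v: successors {w}; ◇□(q ∨ p) there: w:F. ✗
w: successors {x}; ◇□(q ∨ p) there: x:T. ✓
x: successors {w}; ◇□(q ∨ p) there: w:F. ✗
Satisfying worlds: {w}.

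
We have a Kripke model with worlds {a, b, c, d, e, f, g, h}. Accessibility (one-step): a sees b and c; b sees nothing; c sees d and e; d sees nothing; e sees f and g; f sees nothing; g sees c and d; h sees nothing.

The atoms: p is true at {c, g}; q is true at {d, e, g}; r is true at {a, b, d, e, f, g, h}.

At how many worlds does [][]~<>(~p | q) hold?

a: successors {b, c}; []~<>(~p | q) there: b:T, c:F. ✗
b: no successors, so [][]~<>(~p | q) holds vacuously. ✓
c: successors {d, e}; []~<>(~p | q) there: d:T, e:F. ✗
d: no successors, so [][]~<>(~p | q) holds vacuously. ✓
e: successors {f, g}; []~<>(~p | q) there: f:T, g:F. ✗
f: no successors, so [][]~<>(~p | q) holds vacuously. ✓
g: successors {c, d}; []~<>(~p | q) there: c:F, d:T. ✗
h: no successors, so [][]~<>(~p | q) holds vacuously. ✓
Satisfying worlds: {b, d, f, h}.

4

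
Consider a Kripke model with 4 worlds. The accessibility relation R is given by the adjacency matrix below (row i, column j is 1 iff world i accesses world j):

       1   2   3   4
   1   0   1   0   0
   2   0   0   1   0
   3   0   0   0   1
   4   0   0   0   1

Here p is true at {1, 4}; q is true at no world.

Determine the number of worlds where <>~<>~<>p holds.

4

1: successors {2}; ~<>~<>p there: 2:T. ✓
2: successors {3}; ~<>~<>p there: 3:T. ✓
3: successors {4}; ~<>~<>p there: 4:T. ✓
4: successors {4}; ~<>~<>p there: 4:T. ✓
Satisfying worlds: {1, 2, 3, 4}.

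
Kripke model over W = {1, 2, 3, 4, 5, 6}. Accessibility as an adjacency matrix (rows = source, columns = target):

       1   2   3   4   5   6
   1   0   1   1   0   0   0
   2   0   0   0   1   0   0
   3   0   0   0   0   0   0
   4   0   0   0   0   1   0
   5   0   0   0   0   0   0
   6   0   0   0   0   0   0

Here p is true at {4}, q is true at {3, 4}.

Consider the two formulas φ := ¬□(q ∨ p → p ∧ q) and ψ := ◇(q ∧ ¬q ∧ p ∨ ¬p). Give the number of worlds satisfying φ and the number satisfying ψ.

1 and 2

For ¬□(q ∨ p → p ∧ q):
1: □(q ∨ p → p ∧ q) is F. ✓
2: □(q ∨ p → p ∧ q) is T. ✗
3: □(q ∨ p → p ∧ q) is T. ✗
4: □(q ∨ p → p ∧ q) is T. ✗
5: □(q ∨ p → p ∧ q) is T. ✗
6: □(q ∨ p → p ∧ q) is T. ✗
— 1 world.
For ◇(q ∧ ¬q ∧ p ∨ ¬p):
1: successors {2, 3}; q ∧ ¬q ∧ p ∨ ¬p there: 2:T, 3:T. ✓
2: successors {4}; q ∧ ¬q ∧ p ∨ ¬p there: 4:F. ✗
3: no successors, so ◇(q ∧ ¬q ∧ p ∨ ¬p) fails. ✗
4: successors {5}; q ∧ ¬q ∧ p ∨ ¬p there: 5:T. ✓
5: no successors, so ◇(q ∧ ¬q ∧ p ∨ ¬p) fails. ✗
6: no successors, so ◇(q ∧ ¬q ∧ p ∨ ¬p) fails. ✗
— 2 worlds.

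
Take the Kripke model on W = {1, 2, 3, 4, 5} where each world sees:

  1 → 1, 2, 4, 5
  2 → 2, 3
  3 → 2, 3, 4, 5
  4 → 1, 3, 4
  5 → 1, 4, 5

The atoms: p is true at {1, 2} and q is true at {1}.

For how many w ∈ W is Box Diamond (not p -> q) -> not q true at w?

4

1: Box Diamond (not p -> q) is T, not q is F. ✗
2: Box Diamond (not p -> q) is T, not q is T. ✓
3: Box Diamond (not p -> q) is T, not q is T. ✓
4: Box Diamond (not p -> q) is T, not q is T. ✓
5: Box Diamond (not p -> q) is T, not q is T. ✓
Satisfying worlds: {2, 3, 4, 5}.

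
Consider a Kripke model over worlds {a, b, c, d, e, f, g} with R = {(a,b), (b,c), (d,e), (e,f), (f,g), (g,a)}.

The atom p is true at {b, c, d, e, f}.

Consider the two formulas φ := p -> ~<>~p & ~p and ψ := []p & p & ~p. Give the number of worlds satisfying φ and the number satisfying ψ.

2 and 0

For p -> ~<>~p & ~p:
a: p is F, ~<>~p & ~p is T. ✓
b: p is T, ~<>~p & ~p is F. ✗
c: p is T, ~<>~p & ~p is F. ✗
d: p is T, ~<>~p & ~p is F. ✗
e: p is T, ~<>~p & ~p is F. ✗
f: p is T, ~<>~p & ~p is F. ✗
g: p is F, ~<>~p & ~p is F. ✓
— 2 worlds.
For []p & p & ~p:
a: []p & p is F, ~p is T. ✗
b: []p & p is T, ~p is F. ✗
c: []p & p is T, ~p is F. ✗
d: []p & p is T, ~p is F. ✗
e: []p & p is T, ~p is F. ✗
f: []p & p is F, ~p is F. ✗
g: []p & p is F, ~p is T. ✗
— 0 worlds.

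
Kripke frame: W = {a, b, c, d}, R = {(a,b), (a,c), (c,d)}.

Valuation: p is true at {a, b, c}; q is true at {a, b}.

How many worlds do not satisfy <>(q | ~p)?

2

a: successors {b, c}; q | ~p there: b:T, c:F. ✓
b: no successors, so <>(q | ~p) fails. ✗
c: successors {d}; q | ~p there: d:T. ✓
d: no successors, so <>(q | ~p) fails. ✗
Satisfying worlds: {a, c}.
So <>(q | ~p) fails at the other 2 worlds.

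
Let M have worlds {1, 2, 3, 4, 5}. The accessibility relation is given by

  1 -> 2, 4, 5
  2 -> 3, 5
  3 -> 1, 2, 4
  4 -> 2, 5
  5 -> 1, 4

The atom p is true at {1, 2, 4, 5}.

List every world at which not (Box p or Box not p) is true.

{2}

1: Box p or Box not p is T. ✗
2: Box p or Box not p is F. ✓
3: Box p or Box not p is T. ✗
4: Box p or Box not p is T. ✗
5: Box p or Box not p is T. ✗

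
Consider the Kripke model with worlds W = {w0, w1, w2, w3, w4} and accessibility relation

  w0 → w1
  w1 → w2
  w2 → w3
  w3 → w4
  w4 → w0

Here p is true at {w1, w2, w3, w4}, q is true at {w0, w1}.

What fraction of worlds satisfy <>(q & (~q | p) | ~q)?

w0: successors {w1}; q & (~q | p) | ~q there: w1:T. ✓
w1: successors {w2}; q & (~q | p) | ~q there: w2:T. ✓
w2: successors {w3}; q & (~q | p) | ~q there: w3:T. ✓
w3: successors {w4}; q & (~q | p) | ~q there: w4:T. ✓
w4: successors {w0}; q & (~q | p) | ~q there: w0:F. ✗
That's 4 of 5 worlds, so 4/5.

4/5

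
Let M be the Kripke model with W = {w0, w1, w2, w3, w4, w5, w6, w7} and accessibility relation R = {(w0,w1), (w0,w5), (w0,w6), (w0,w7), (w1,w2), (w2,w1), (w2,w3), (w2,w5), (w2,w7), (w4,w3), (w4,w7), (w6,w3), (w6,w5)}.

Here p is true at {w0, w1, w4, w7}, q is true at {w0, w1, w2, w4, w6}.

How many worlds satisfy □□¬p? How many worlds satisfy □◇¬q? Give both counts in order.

7 and 4

For □□¬p:
w0: successors {w1, w5, w6, w7}; □¬p there: w1:T, w5:T, w6:T, w7:T. ✓
w1: successors {w2}; □¬p there: w2:F. ✗
w2: successors {w1, w3, w5, w7}; □¬p there: w1:T, w3:T, w5:T, w7:T. ✓
w3: no successors, so □□¬p holds vacuously. ✓
w4: successors {w3, w7}; □¬p there: w3:T, w7:T. ✓
w5: no successors, so □□¬p holds vacuously. ✓
w6: successors {w3, w5}; □¬p there: w3:T, w5:T. ✓
w7: no successors, so □□¬p holds vacuously. ✓
— 7 worlds.
For □◇¬q:
w0: successors {w1, w5, w6, w7}; ◇¬q there: w1:F, w5:F, w6:T, w7:F. ✗
w1: successors {w2}; ◇¬q there: w2:T. ✓
w2: successors {w1, w3, w5, w7}; ◇¬q there: w1:F, w3:F, w5:F, w7:F. ✗
w3: no successors, so □◇¬q holds vacuously. ✓
w4: successors {w3, w7}; ◇¬q there: w3:F, w7:F. ✗
w5: no successors, so □◇¬q holds vacuously. ✓
w6: successors {w3, w5}; ◇¬q there: w3:F, w5:F. ✗
w7: no successors, so □◇¬q holds vacuously. ✓
— 4 worlds.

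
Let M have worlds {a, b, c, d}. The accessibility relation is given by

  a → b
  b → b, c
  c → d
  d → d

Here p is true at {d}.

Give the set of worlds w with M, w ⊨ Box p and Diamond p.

a: Box p is F, Diamond p is F. ✗
b: Box p is F, Diamond p is F. ✗
c: Box p is T, Diamond p is T. ✓
d: Box p is T, Diamond p is T. ✓

{c, d}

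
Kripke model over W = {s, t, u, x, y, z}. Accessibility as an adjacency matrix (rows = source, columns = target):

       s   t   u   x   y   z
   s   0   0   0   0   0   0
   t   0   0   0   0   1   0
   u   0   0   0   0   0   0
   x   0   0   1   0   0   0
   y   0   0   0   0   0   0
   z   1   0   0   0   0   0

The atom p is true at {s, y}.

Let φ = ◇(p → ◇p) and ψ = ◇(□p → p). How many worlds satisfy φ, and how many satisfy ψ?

1 and 2

For ◇(p → ◇p):
s: no successors, so ◇(p → ◇p) fails. ✗
t: successors {y}; p → ◇p there: y:F. ✗
u: no successors, so ◇(p → ◇p) fails. ✗
x: successors {u}; p → ◇p there: u:T. ✓
y: no successors, so ◇(p → ◇p) fails. ✗
z: successors {s}; p → ◇p there: s:F. ✗
— 1 world.
For ◇(□p → p):
s: no successors, so ◇(□p → p) fails. ✗
t: successors {y}; □p → p there: y:T. ✓
u: no successors, so ◇(□p → p) fails. ✗
x: successors {u}; □p → p there: u:F. ✗
y: no successors, so ◇(□p → p) fails. ✗
z: successors {s}; □p → p there: s:T. ✓
— 2 worlds.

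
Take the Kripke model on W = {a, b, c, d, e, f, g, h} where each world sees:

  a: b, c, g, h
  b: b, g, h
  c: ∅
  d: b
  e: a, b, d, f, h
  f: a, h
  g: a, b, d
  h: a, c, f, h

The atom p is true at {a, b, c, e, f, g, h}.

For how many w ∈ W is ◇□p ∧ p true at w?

a: ◇□p is T, p is T. ✓
b: ◇□p is T, p is T. ✓
c: ◇□p is F, p is T. ✗
d: ◇□p is T, p is F. ✗
e: ◇□p is T, p is T. ✓
f: ◇□p is T, p is T. ✓
g: ◇□p is T, p is T. ✓
h: ◇□p is T, p is T. ✓
Satisfying worlds: {a, b, e, f, g, h}.

6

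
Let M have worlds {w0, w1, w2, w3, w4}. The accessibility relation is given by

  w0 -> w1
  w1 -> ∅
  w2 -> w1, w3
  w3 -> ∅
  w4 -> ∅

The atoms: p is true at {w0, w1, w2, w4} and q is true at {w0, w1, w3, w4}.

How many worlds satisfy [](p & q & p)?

4

w0: successors {w1}; p & q & p there: w1:T. ✓
w1: no successors, so [](p & q & p) holds vacuously. ✓
w2: successors {w1, w3}; p & q & p there: w1:T, w3:F. ✗
w3: no successors, so [](p & q & p) holds vacuously. ✓
w4: no successors, so [](p & q & p) holds vacuously. ✓
Satisfying worlds: {w0, w1, w3, w4}.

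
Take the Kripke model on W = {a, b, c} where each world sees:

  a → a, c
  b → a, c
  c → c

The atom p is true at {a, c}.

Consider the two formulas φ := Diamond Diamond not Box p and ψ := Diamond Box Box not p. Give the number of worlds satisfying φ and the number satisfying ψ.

For Diamond Diamond not Box p:
a: successors {a, c}; Diamond not Box p there: a:F, c:F. ✗
b: successors {a, c}; Diamond not Box p there: a:F, c:F. ✗
c: successors {c}; Diamond not Box p there: c:F. ✗
— 0 worlds.
For Diamond Box Box not p:
a: successors {a, c}; Box Box not p there: a:F, c:F. ✗
b: successors {a, c}; Box Box not p there: a:F, c:F. ✗
c: successors {c}; Box Box not p there: c:F. ✗
— 0 worlds.

0 and 0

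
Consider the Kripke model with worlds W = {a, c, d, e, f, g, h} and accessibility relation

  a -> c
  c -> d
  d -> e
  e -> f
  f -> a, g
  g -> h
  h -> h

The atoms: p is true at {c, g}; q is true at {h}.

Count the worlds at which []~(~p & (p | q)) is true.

a: successors {c}; ~(~p & (p | q)) there: c:T. ✓
c: successors {d}; ~(~p & (p | q)) there: d:T. ✓
d: successors {e}; ~(~p & (p | q)) there: e:T. ✓
e: successors {f}; ~(~p & (p | q)) there: f:T. ✓
f: successors {a, g}; ~(~p & (p | q)) there: a:T, g:T. ✓
g: successors {h}; ~(~p & (p | q)) there: h:F. ✗
h: successors {h}; ~(~p & (p | q)) there: h:F. ✗
Satisfying worlds: {a, c, d, e, f}.

5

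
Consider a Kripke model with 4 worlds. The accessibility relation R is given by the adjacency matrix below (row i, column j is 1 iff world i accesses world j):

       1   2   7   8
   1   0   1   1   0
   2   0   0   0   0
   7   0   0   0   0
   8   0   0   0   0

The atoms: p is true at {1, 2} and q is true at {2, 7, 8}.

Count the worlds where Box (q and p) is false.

1: successors {2, 7}; q and p there: 2:T, 7:F. ✗
2: no successors, so Box (q and p) holds vacuously. ✓
7: no successors, so Box (q and p) holds vacuously. ✓
8: no successors, so Box (q and p) holds vacuously. ✓
Satisfying worlds: {2, 7, 8}.
So Box (q and p) fails at the other 1 world.

1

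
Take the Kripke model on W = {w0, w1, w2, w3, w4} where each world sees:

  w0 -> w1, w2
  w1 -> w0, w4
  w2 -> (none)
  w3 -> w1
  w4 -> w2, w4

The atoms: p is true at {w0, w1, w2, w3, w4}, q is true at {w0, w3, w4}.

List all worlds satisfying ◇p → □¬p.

{w2}

w0: ◇p is T, □¬p is F. ✗
w1: ◇p is T, □¬p is F. ✗
w2: ◇p is F, □¬p is T. ✓
w3: ◇p is T, □¬p is F. ✗
w4: ◇p is T, □¬p is F. ✗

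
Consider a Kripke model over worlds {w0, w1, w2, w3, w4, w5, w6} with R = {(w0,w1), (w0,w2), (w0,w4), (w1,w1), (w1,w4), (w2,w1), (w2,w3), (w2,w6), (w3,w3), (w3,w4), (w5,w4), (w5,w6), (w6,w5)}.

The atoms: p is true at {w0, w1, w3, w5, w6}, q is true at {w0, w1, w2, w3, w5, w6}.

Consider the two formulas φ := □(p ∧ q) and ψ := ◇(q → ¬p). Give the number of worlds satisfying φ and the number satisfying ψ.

For □(p ∧ q):
w0: successors {w1, w2, w4}; p ∧ q there: w1:T, w2:F, w4:F. ✗
w1: successors {w1, w4}; p ∧ q there: w1:T, w4:F. ✗
w2: successors {w1, w3, w6}; p ∧ q there: w1:T, w3:T, w6:T. ✓
w3: successors {w3, w4}; p ∧ q there: w3:T, w4:F. ✗
w4: no successors, so □(p ∧ q) holds vacuously. ✓
w5: successors {w4, w6}; p ∧ q there: w4:F, w6:T. ✗
w6: successors {w5}; p ∧ q there: w5:T. ✓
— 3 worlds.
For ◇(q → ¬p):
w0: successors {w1, w2, w4}; q → ¬p there: w1:F, w2:T, w4:T. ✓
w1: successors {w1, w4}; q → ¬p there: w1:F, w4:T. ✓
w2: successors {w1, w3, w6}; q → ¬p there: w1:F, w3:F, w6:F. ✗
w3: successors {w3, w4}; q → ¬p there: w3:F, w4:T. ✓
w4: no successors, so ◇(q → ¬p) fails. ✗
w5: successors {w4, w6}; q → ¬p there: w4:T, w6:F. ✓
w6: successors {w5}; q → ¬p there: w5:F. ✗
— 4 worlds.

3 and 4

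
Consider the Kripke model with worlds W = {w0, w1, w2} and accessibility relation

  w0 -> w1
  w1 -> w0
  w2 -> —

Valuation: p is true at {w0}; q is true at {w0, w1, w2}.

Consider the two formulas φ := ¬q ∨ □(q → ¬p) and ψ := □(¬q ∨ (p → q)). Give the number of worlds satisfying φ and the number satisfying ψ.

For ¬q ∨ □(q → ¬p):
w0: ¬q is F, □(q → ¬p) is T. ✓
w1: ¬q is F, □(q → ¬p) is F. ✗
w2: ¬q is F, □(q → ¬p) is T. ✓
— 2 worlds.
For □(¬q ∨ (p → q)):
w0: successors {w1}; ¬q ∨ (p → q) there: w1:T. ✓
w1: successors {w0}; ¬q ∨ (p → q) there: w0:T. ✓
w2: no successors, so □(¬q ∨ (p → q)) holds vacuously. ✓
— 3 worlds.

2 and 3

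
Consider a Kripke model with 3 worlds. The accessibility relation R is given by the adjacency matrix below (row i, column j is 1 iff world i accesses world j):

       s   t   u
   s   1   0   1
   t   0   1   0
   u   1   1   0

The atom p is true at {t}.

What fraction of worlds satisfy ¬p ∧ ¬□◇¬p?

s: ¬p is T, ¬□◇¬p is F. ✗
t: ¬p is F, ¬□◇¬p is T. ✗
u: ¬p is T, ¬□◇¬p is T. ✓
That's 1 of 3 worlds, so 1/3.

1/3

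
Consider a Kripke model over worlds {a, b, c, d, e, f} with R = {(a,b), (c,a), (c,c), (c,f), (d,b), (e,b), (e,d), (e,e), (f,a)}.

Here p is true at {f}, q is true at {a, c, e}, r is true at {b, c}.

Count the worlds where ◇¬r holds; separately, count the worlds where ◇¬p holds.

For ◇¬r:
a: successors {b}; ¬r there: b:F. ✗
b: no successors, so ◇¬r fails. ✗
c: successors {a, c, f}; ¬r there: a:T, c:F, f:T. ✓
d: successors {b}; ¬r there: b:F. ✗
e: successors {b, d, e}; ¬r there: b:F, d:T, e:T. ✓
f: successors {a}; ¬r there: a:T. ✓
— 3 worlds.
For ◇¬p:
a: successors {b}; ¬p there: b:T. ✓
b: no successors, so ◇¬p fails. ✗
c: successors {a, c, f}; ¬p there: a:T, c:T, f:F. ✓
d: successors {b}; ¬p there: b:T. ✓
e: successors {b, d, e}; ¬p there: b:T, d:T, e:T. ✓
f: successors {a}; ¬p there: a:T. ✓
— 5 worlds.

3 and 5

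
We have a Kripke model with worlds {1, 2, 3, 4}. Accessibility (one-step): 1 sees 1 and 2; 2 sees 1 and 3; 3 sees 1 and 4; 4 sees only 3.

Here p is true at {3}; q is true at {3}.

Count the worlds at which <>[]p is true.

1

1: successors {1, 2}; []p there: 1:F, 2:F. ✗
2: successors {1, 3}; []p there: 1:F, 3:F. ✗
3: successors {1, 4}; []p there: 1:F, 4:T. ✓
4: successors {3}; []p there: 3:F. ✗
Satisfying worlds: {3}.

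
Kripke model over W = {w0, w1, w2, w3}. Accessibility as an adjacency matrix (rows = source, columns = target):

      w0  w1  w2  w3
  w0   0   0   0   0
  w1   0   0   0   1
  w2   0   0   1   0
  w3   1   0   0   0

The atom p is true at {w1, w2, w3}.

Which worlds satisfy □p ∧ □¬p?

{w0}

w0: □p is T, □¬p is T. ✓
w1: □p is T, □¬p is F. ✗
w2: □p is T, □¬p is F. ✗
w3: □p is F, □¬p is T. ✗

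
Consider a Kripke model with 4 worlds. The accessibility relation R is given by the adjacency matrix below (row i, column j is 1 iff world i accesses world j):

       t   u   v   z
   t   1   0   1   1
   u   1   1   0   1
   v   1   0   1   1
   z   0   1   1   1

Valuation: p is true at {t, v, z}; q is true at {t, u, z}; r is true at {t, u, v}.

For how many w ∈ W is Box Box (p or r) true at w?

4

t: successors {t, v, z}; Box (p or r) there: t:T, v:T, z:T. ✓
u: successors {t, u, z}; Box (p or r) there: t:T, u:T, z:T. ✓
v: successors {t, v, z}; Box (p or r) there: t:T, v:T, z:T. ✓
z: successors {u, v, z}; Box (p or r) there: u:T, v:T, z:T. ✓
Satisfying worlds: {t, u, v, z}.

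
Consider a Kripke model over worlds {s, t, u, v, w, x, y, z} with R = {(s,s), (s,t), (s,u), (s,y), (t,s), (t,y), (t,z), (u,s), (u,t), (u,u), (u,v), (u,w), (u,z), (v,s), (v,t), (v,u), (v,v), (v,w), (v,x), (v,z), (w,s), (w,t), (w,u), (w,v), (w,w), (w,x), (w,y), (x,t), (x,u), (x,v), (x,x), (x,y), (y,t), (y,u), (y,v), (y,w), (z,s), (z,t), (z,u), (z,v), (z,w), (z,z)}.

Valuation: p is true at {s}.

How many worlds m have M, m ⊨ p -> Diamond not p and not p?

s: p is T, Diamond not p and not p is F. ✗
t: p is F, Diamond not p and not p is T. ✓
u: p is F, Diamond not p and not p is T. ✓
v: p is F, Diamond not p and not p is T. ✓
w: p is F, Diamond not p and not p is T. ✓
x: p is F, Diamond not p and not p is T. ✓
y: p is F, Diamond not p and not p is T. ✓
z: p is F, Diamond not p and not p is T. ✓
Satisfying worlds: {t, u, v, w, x, y, z}.

7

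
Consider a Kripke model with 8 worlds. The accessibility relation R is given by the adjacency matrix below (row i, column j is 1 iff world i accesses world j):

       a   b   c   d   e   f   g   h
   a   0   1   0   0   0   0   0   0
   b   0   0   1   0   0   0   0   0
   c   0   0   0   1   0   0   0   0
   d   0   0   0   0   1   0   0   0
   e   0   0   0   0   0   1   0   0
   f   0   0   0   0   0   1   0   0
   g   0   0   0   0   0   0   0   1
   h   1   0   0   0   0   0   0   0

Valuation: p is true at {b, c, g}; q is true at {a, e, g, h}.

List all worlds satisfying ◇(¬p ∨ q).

{c, d, e, f, g, h}

a: successors {b}; ¬p ∨ q there: b:F. ✗
b: successors {c}; ¬p ∨ q there: c:F. ✗
c: successors {d}; ¬p ∨ q there: d:T. ✓
d: successors {e}; ¬p ∨ q there: e:T. ✓
e: successors {f}; ¬p ∨ q there: f:T. ✓
f: successors {f}; ¬p ∨ q there: f:T. ✓
g: successors {h}; ¬p ∨ q there: h:T. ✓
h: successors {a}; ¬p ∨ q there: a:T. ✓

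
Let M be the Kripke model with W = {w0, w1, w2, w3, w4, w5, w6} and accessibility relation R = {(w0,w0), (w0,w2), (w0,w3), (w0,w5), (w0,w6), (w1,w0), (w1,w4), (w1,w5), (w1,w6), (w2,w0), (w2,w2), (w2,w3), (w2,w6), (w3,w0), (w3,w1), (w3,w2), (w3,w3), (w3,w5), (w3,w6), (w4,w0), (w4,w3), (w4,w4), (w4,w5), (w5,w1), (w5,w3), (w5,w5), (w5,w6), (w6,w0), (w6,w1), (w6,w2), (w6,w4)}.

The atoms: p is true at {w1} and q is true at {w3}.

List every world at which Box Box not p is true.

w0: successors {w0, w2, w3, w5, w6}; Box not p there: w0:T, w2:T, w3:F, w5:F, w6:F. ✗
w1: successors {w0, w4, w5, w6}; Box not p there: w0:T, w4:T, w5:F, w6:F. ✗
w2: successors {w0, w2, w3, w6}; Box not p there: w0:T, w2:T, w3:F, w6:F. ✗
w3: successors {w0, w1, w2, w3, w5, w6}; Box not p there: w0:T, w1:T, w2:T, w3:F, w5:F, w6:F. ✗
w4: successors {w0, w3, w4, w5}; Box not p there: w0:T, w3:F, w4:T, w5:F. ✗
w5: successors {w1, w3, w5, w6}; Box not p there: w1:T, w3:F, w5:F, w6:F. ✗
w6: successors {w0, w1, w2, w4}; Box not p there: w0:T, w1:T, w2:T, w4:T. ✓

{w6}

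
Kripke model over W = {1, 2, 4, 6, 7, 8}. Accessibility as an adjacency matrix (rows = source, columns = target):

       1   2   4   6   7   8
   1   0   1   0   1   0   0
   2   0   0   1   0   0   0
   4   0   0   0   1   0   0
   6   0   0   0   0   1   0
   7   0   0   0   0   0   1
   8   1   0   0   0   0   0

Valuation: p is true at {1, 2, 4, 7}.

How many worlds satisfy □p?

1: successors {2, 6}; p there: 2:T, 6:F. ✗
2: successors {4}; p there: 4:T. ✓
4: successors {6}; p there: 6:F. ✗
6: successors {7}; p there: 7:T. ✓
7: successors {8}; p there: 8:F. ✗
8: successors {1}; p there: 1:T. ✓
Satisfying worlds: {2, 6, 8}.

3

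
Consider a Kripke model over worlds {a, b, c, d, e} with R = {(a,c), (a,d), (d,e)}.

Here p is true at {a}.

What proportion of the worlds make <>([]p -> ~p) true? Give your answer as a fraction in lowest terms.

a: successors {c, d}; []p -> ~p there: c:T, d:T. ✓
b: no successors, so <>([]p -> ~p) fails. ✗
c: no successors, so <>([]p -> ~p) fails. ✗
d: successors {e}; []p -> ~p there: e:T. ✓
e: no successors, so <>([]p -> ~p) fails. ✗
That's 2 of 5 worlds, so 2/5.

2/5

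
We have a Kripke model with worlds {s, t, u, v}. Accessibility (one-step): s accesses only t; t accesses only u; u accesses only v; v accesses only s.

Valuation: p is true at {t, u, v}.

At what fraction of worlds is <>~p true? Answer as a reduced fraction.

1/4

s: successors {t}; ~p there: t:F. ✗
t: successors {u}; ~p there: u:F. ✗
u: successors {v}; ~p there: v:F. ✗
v: successors {s}; ~p there: s:T. ✓
That's 1 of 4 worlds, so 1/4.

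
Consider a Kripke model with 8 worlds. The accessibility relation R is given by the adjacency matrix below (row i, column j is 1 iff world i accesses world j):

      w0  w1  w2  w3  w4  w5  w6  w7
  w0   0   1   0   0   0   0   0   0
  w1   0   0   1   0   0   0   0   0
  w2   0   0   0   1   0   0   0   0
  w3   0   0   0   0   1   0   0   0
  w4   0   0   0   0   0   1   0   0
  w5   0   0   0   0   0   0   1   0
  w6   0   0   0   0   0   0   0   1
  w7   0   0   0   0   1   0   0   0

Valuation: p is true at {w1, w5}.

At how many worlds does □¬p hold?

w0: successors {w1}; ¬p there: w1:F. ✗
w1: successors {w2}; ¬p there: w2:T. ✓
w2: successors {w3}; ¬p there: w3:T. ✓
w3: successors {w4}; ¬p there: w4:T. ✓
w4: successors {w5}; ¬p there: w5:F. ✗
w5: successors {w6}; ¬p there: w6:T. ✓
w6: successors {w7}; ¬p there: w7:T. ✓
w7: successors {w4}; ¬p there: w4:T. ✓
Satisfying worlds: {w1, w2, w3, w5, w6, w7}.

6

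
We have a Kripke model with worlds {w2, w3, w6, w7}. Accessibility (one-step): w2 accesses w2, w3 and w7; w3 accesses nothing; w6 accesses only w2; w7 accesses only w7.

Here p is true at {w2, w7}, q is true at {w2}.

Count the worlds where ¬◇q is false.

2

w2: ◇q is T. ✗
w3: ◇q is F. ✓
w6: ◇q is T. ✗
w7: ◇q is F. ✓
Satisfying worlds: {w3, w7}.
So ¬◇q fails at the other 2 worlds.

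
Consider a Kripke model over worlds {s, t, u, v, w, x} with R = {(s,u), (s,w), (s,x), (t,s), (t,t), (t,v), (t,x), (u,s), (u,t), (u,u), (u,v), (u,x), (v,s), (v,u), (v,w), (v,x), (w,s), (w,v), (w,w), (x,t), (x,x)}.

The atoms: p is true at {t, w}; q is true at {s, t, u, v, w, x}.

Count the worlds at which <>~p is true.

s: successors {u, w, x}; ~p there: u:T, w:F, x:T. ✓
t: successors {s, t, v, x}; ~p there: s:T, t:F, v:T, x:T. ✓
u: successors {s, t, u, v, x}; ~p there: s:T, t:F, u:T, v:T, x:T. ✓
v: successors {s, u, w, x}; ~p there: s:T, u:T, w:F, x:T. ✓
w: successors {s, v, w}; ~p there: s:T, v:T, w:F. ✓
x: successors {t, x}; ~p there: t:F, x:T. ✓
Satisfying worlds: {s, t, u, v, w, x}.

6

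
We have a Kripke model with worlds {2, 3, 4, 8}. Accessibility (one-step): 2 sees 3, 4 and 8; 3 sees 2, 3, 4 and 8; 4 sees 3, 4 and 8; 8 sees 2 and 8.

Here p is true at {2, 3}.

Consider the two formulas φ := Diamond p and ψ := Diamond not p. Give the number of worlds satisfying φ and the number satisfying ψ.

For Diamond p:
2: successors {3, 4, 8}; p there: 3:T, 4:F, 8:F. ✓
3: successors {2, 3, 4, 8}; p there: 2:T, 3:T, 4:F, 8:F. ✓
4: successors {3, 4, 8}; p there: 3:T, 4:F, 8:F. ✓
8: successors {2, 8}; p there: 2:T, 8:F. ✓
— 4 worlds.
For Diamond not p:
2: successors {3, 4, 8}; not p there: 3:F, 4:T, 8:T. ✓
3: successors {2, 3, 4, 8}; not p there: 2:F, 3:F, 4:T, 8:T. ✓
4: successors {3, 4, 8}; not p there: 3:F, 4:T, 8:T. ✓
8: successors {2, 8}; not p there: 2:F, 8:T. ✓
— 4 worlds.

4 and 4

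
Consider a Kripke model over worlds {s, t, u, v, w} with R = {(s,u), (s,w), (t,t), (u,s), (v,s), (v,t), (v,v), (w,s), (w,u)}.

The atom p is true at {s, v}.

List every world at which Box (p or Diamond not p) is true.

s: successors {u, w}; p or Diamond not p there: u:F, w:T. ✗
t: successors {t}; p or Diamond not p there: t:T. ✓
u: successors {s}; p or Diamond not p there: s:T. ✓
v: successors {s, t, v}; p or Diamond not p there: s:T, t:T, v:T. ✓
w: successors {s, u}; p or Diamond not p there: s:T, u:F. ✗

{t, u, v}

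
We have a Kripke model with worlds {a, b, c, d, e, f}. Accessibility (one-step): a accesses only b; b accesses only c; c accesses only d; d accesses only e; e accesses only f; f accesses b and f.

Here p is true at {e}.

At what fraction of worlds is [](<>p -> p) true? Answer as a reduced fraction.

a: successors {b}; <>p -> p there: b:T. ✓
b: successors {c}; <>p -> p there: c:T. ✓
c: successors {d}; <>p -> p there: d:F. ✗
d: successors {e}; <>p -> p there: e:T. ✓
e: successors {f}; <>p -> p there: f:T. ✓
f: successors {b, f}; <>p -> p there: b:T, f:T. ✓
That's 5 of 6 worlds, so 5/6.

5/6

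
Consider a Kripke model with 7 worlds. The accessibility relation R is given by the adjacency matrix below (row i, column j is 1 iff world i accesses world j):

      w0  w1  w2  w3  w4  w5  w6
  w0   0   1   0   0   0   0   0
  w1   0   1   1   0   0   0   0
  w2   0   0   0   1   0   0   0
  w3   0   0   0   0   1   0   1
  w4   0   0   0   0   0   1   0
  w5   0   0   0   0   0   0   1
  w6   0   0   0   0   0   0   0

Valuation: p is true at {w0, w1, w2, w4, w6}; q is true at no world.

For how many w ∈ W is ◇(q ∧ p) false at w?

w0: successors {w1}; q ∧ p there: w1:F. ✗
w1: successors {w1, w2}; q ∧ p there: w1:F, w2:F. ✗
w2: successors {w3}; q ∧ p there: w3:F. ✗
w3: successors {w4, w6}; q ∧ p there: w4:F, w6:F. ✗
w4: successors {w5}; q ∧ p there: w5:F. ✗
w5: successors {w6}; q ∧ p there: w6:F. ✗
w6: no successors, so ◇(q ∧ p) fails. ✗
Satisfying worlds: ∅.
So ◇(q ∧ p) fails at the other 7 worlds.

7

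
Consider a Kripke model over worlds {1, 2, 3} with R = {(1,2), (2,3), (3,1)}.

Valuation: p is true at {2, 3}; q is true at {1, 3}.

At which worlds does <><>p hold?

1: successors {2}; <>p there: 2:T. ✓
2: successors {3}; <>p there: 3:F. ✗
3: successors {1}; <>p there: 1:T. ✓

{1, 3}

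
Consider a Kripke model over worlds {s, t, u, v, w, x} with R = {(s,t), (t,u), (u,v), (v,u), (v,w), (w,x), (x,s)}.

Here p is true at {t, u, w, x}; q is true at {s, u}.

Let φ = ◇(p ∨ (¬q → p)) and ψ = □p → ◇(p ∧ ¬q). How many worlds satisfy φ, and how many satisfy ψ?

For ◇(p ∨ (¬q → p)):
s: successors {t}; p ∨ (¬q → p) there: t:T. ✓
t: successors {u}; p ∨ (¬q → p) there: u:T. ✓
u: successors {v}; p ∨ (¬q → p) there: v:F. ✗
v: successors {u, w}; p ∨ (¬q → p) there: u:T, w:T. ✓
w: successors {x}; p ∨ (¬q → p) there: x:T. ✓
x: successors {s}; p ∨ (¬q → p) there: s:T. ✓
— 5 worlds.
For □p → ◇(p ∧ ¬q):
s: □p is T, ◇(p ∧ ¬q) is T. ✓
t: □p is T, ◇(p ∧ ¬q) is F. ✗
u: □p is F, ◇(p ∧ ¬q) is F. ✓
v: □p is T, ◇(p ∧ ¬q) is T. ✓
w: □p is T, ◇(p ∧ ¬q) is T. ✓
x: □p is F, ◇(p ∧ ¬q) is F. ✓
— 5 worlds.

5 and 5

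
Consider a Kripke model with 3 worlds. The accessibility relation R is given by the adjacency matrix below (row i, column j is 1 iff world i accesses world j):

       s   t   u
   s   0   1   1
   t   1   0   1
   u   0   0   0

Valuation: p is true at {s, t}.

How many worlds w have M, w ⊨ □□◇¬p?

s: successors {t, u}; □◇¬p there: t:F, u:T. ✗
t: successors {s, u}; □◇¬p there: s:F, u:T. ✗
u: no successors, so □□◇¬p holds vacuously. ✓
Satisfying worlds: {u}.

1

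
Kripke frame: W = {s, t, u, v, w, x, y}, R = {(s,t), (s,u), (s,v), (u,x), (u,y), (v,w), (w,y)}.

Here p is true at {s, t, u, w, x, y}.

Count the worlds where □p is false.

1

s: successors {t, u, v}; p there: t:T, u:T, v:F. ✗
t: no successors, so □p holds vacuously. ✓
u: successors {x, y}; p there: x:T, y:T. ✓
v: successors {w}; p there: w:T. ✓
w: successors {y}; p there: y:T. ✓
x: no successors, so □p holds vacuously. ✓
y: no successors, so □p holds vacuously. ✓
Satisfying worlds: {t, u, v, w, x, y}.
So □p fails at the other 1 world.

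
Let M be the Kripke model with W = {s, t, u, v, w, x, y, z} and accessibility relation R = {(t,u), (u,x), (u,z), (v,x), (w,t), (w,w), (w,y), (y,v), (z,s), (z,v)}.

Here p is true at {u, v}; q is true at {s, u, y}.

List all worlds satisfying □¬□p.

{s, t, x, y}

s: no successors, so □¬□p holds vacuously. ✓
t: successors {u}; ¬□p there: u:T. ✓
u: successors {x, z}; ¬□p there: x:F, z:T. ✗
v: successors {x}; ¬□p there: x:F. ✗
w: successors {t, w, y}; ¬□p there: t:F, w:T, y:F. ✗
x: no successors, so □¬□p holds vacuously. ✓
y: successors {v}; ¬□p there: v:T. ✓
z: successors {s, v}; ¬□p there: s:F, v:T. ✗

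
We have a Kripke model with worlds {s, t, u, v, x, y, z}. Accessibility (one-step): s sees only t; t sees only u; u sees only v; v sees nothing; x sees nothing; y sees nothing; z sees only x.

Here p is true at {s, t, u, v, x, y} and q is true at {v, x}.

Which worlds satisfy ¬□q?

s: □q is F. ✓
t: □q is F. ✓
u: □q is T. ✗
v: □q is T. ✗
x: □q is T. ✗
y: □q is T. ✗
z: □q is T. ✗

{s, t}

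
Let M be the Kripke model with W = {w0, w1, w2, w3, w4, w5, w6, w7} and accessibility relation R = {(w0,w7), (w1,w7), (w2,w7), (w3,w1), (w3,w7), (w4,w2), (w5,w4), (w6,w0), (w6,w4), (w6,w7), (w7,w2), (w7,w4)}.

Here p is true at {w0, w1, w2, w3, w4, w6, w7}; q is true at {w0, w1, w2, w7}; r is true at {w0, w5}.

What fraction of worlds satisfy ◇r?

1/8

w0: successors {w7}; r there: w7:F. ✗
w1: successors {w7}; r there: w7:F. ✗
w2: successors {w7}; r there: w7:F. ✗
w3: successors {w1, w7}; r there: w1:F, w7:F. ✗
w4: successors {w2}; r there: w2:F. ✗
w5: successors {w4}; r there: w4:F. ✗
w6: successors {w0, w4, w7}; r there: w0:T, w4:F, w7:F. ✓
w7: successors {w2, w4}; r there: w2:F, w4:F. ✗
That's 1 of 8 worlds, so 1/8.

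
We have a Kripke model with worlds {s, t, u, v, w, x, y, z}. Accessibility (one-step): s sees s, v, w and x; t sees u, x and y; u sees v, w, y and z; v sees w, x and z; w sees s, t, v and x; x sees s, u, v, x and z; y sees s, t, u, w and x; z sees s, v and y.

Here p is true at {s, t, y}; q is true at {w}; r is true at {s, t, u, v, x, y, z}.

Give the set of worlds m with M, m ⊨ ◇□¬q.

s: successors {s, v, w, x}; □¬q there: s:F, v:F, w:T, x:T. ✓
t: successors {u, x, y}; □¬q there: u:F, x:T, y:F. ✓
u: successors {v, w, y, z}; □¬q there: v:F, w:T, y:F, z:T. ✓
v: successors {w, x, z}; □¬q there: w:T, x:T, z:T. ✓
w: successors {s, t, v, x}; □¬q there: s:F, t:T, v:F, x:T. ✓
x: successors {s, u, v, x, z}; □¬q there: s:F, u:F, v:F, x:T, z:T. ✓
y: successors {s, t, u, w, x}; □¬q there: s:F, t:T, u:F, w:T, x:T. ✓
z: successors {s, v, y}; □¬q there: s:F, v:F, y:F. ✗

{s, t, u, v, w, x, y}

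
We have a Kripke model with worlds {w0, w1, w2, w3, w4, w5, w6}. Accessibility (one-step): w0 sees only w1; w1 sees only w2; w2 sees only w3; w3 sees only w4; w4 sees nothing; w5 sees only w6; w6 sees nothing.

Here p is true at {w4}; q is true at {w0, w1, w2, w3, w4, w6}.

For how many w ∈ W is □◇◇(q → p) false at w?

4

w0: successors {w1}; ◇◇(q → p) there: w1:F. ✗
w1: successors {w2}; ◇◇(q → p) there: w2:T. ✓
w2: successors {w3}; ◇◇(q → p) there: w3:F. ✗
w3: successors {w4}; ◇◇(q → p) there: w4:F. ✗
w4: no successors, so □◇◇(q → p) holds vacuously. ✓
w5: successors {w6}; ◇◇(q → p) there: w6:F. ✗
w6: no successors, so □◇◇(q → p) holds vacuously. ✓
Satisfying worlds: {w1, w4, w6}.
So □◇◇(q → p) fails at the other 4 worlds.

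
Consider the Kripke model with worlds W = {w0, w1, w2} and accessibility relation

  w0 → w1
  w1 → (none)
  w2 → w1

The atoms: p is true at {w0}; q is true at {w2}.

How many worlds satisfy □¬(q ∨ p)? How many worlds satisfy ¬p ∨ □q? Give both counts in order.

3 and 2

For □¬(q ∨ p):
w0: successors {w1}; ¬(q ∨ p) there: w1:T. ✓
w1: no successors, so □¬(q ∨ p) holds vacuously. ✓
w2: successors {w1}; ¬(q ∨ p) there: w1:T. ✓
— 3 worlds.
For ¬p ∨ □q:
w0: ¬p is F, □q is F. ✗
w1: ¬p is T, □q is T. ✓
w2: ¬p is T, □q is F. ✓
— 2 worlds.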